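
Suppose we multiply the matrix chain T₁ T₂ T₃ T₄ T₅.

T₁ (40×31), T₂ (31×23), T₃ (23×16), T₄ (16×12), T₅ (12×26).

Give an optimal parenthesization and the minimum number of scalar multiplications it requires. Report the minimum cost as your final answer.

Adjacent pairs: T₁T₂ = 40·31·23 = 28520; T₂T₃ = 31·23·16 = 11408; T₃T₄ = 23·16·12 = 4416; T₄T₅ = 16·12·26 = 4992.
Length 3: T₁..T₃: k=1: 0+11408+40·31·16=31248; k=2: 28520+0+40·23·16=43240 → min 31248 | T₂..T₄: k=2: 0+4416+31·23·12=12972; k=3: 11408+0+31·16·12=17360 → min 12972 | T₃..T₅: k=3: 0+4992+23·16·26=14560; k=4: 4416+0+23·12·26=11592 → min 11592.
Length 4: T₁..T₄: k=1: 0+12972+40·31·12=27852; k=2: 28520+4416+40·23·12=43976; k=3: 31248+0+40·16·12=38928 → min 27852 | T₂..T₅: k=2: 0+11592+31·23·26=30130; k=3: 11408+4992+31·16·26=29296; k=4: 12972+0+31·12·26=22644 → min 22644.
Length 5: T₁..T₅: k=1: 0+22644+40·31·26=54884; k=2: 28520+11592+40·23·26=64032; k=3: 31248+4992+40·16·26=52880; k=4: 27852+0+40·12·26=40332 → min 40332.
Optimal parenthesization: ((T₁ (T₂ (T₃ T₄))) T₅) with cost 40332.

40332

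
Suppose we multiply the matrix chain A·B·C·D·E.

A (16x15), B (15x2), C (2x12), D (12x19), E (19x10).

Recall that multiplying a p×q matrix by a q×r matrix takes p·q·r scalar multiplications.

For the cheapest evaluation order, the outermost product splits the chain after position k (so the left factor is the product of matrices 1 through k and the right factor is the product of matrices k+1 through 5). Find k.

Adjacent pairs: AB = 16·15·2 = 480; BC = 15·2·12 = 360; CD = 2·12·19 = 456; DE = 12·19·10 = 2280.
Length 3: A..C: k=1: 0+360+16·15·12=3240; k=2: 480+0+16·2·12=864 → min 864 | B..D: k=2: 0+456+15·2·19=1026; k=3: 360+0+15·12·19=3780 → min 1026 | C..E: k=3: 0+2280+2·12·10=2520; k=4: 456+0+2·19·10=836 → min 836.
Length 4: A..D: k=1: 0+1026+16·15·19=5586; k=2: 480+456+16·2·19=1544; k=3: 864+0+16·12·19=4512 → min 1544 | B..E: k=2: 0+836+15·2·10=1136; k=3: 360+2280+15·12·10=4440; k=4: 1026+0+15·19·10=3876 → min 1136.
Top-level splits: k=1: (A..A)·(B..E) → 0+1136+16·15·10 = 3536; k=2: (A..B)·(C..E) → 480+836+16·2·10 = 1636; k=3: (A..C)·(D..E) → 864+2280+16·12·10 = 5064; k=4: (A..D)·(E..E) → 1544+0+16·19·10 = 4584.
Best split is after B, i.e. k = 2.

2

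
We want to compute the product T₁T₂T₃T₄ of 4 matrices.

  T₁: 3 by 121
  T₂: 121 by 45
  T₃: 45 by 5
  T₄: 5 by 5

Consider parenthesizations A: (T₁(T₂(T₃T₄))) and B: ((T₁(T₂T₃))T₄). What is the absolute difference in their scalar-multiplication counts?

Order A = (T₁(T₂(T₃T₄))): (T₃T₄): 45×5 by 5×5 → 45×5, cost 45·5·5 = 1125; (T₂(T₃T₄)): 121×45 by 45×5 → 121×5, cost 121·45·5 = 27225; cumulative 28350; (T₁(T₂(T₃T₄))): 3×121 by 121×5 → 3×5, cost 3·121·5 = 1815; cumulative 30165. Total 30165.
Order B = ((T₁(T₂T₃))T₄): (T₂T₃): 121×45 by 45×5 → 121×5, cost 121·45·5 = 27225; (T₁(T₂T₃)): 3×121 by 121×5 → 3×5, cost 3·121·5 = 1815; cumulative 29040; ((T₁(T₂T₃))T₄): 3×5 by 5×5 → 3×5, cost 3·5·5 = 75; cumulative 29115. Total 29115.
Difference: |30165 − 29115| = 1050.

1050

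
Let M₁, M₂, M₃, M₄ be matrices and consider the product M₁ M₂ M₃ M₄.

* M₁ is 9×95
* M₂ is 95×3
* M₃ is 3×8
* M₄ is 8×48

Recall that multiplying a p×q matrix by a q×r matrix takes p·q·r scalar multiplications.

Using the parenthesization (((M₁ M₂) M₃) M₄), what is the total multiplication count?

(M₁ M₂): 9×95 by 95×3 → 9×3, cost 9·95·3 = 2565
((M₁ M₂) M₃): 9×3 by 3×8 → 9×8, cost 9·3·8 = 216; cumulative 2781
(((M₁ M₂) M₃) M₄): 9×8 by 8×48 → 9×48, cost 9·8·48 = 3456; cumulative 6237
Total: 6237 scalar multiplications.

6237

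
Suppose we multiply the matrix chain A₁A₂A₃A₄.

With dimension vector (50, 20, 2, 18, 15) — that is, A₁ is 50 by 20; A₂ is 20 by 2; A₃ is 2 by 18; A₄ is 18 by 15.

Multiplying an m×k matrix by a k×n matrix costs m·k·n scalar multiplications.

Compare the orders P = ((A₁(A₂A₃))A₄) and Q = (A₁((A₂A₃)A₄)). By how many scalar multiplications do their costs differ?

11100

Order P = ((A₁(A₂A₃))A₄): (A₂A₃): 20×2 by 2×18 → 20×18, cost 20·2·18 = 720; (A₁(A₂A₃)): 50×20 by 20×18 → 50×18, cost 50·20·18 = 18000; cumulative 18720; ((A₁(A₂A₃))A₄): 50×18 by 18×15 → 50×15, cost 50·18·15 = 13500; cumulative 32220. Total 32220.
Order Q = (A₁((A₂A₃)A₄)): (A₂A₃): 20×2 by 2×18 → 20×18, cost 20·2·18 = 720; ((A₂A₃)A₄): 20×18 by 18×15 → 20×15, cost 20·18·15 = 5400; cumulative 6120; (A₁((A₂A₃)A₄)): 50×20 by 20×15 → 50×15, cost 50·20·15 = 15000; cumulative 21120. Total 21120.
Difference: |32220 − 21120| = 11100.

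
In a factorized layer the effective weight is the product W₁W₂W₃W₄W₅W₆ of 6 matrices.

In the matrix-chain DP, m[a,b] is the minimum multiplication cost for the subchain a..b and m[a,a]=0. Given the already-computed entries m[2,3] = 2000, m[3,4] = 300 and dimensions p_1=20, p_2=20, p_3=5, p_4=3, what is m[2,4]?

m[2,4] = min over k∈[2,3] of m[2,k]+m[k+1,4]+p_{1}·p_k·p_{4}.
k=2: 0 + 300 + 20·20·3 = 1500; k=3: 2000 + 0 + 20·5·3 = 2300.
Minimum: 1500 at k=2.

1500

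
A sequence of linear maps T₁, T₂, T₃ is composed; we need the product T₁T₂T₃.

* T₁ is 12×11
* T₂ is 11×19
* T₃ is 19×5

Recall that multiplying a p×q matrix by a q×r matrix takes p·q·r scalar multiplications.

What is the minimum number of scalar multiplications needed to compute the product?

1705

Order (T₁(T₂T₃)): (T₂T₃): 11×19 by 19×5 → 11×5, cost 11·19·5 = 1045; (T₁(T₂T₃)): 12×11 by 11×5 → 12×5, cost 12·11·5 = 660; cumulative 1705. Total 1705.
Order ((T₁T₂)T₃): (T₁T₂): 12×11 by 11×19 → 12×19, cost 12·11·19 = 2508; ((T₁T₂)T₃): 12×19 by 19×5 → 12×5, cost 12·19·5 = 1140; cumulative 3648. Total 3648.
Minimum: 1705.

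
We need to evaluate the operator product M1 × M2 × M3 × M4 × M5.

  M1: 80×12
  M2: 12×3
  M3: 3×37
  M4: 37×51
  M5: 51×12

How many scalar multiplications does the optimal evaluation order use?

Adjacent pairs: M1M2 = 80·12·3 = 2880; M2M3 = 12·3·37 = 1332; M3M4 = 3·37·51 = 5661; M4M5 = 37·51·12 = 22644.
Length 3: M1..M3: k=1: 0+1332+80·12·37=36852; k=2: 2880+0+80·3·37=11760 → min 11760 | M2..M4: k=2: 0+5661+12·3·51=7497; k=3: 1332+0+12·37·51=23976 → min 7497 | M3..M5: k=3: 0+22644+3·37·12=23976; k=4: 5661+0+3·51·12=7497 → min 7497.
Length 4: M1..M4: k=1: 0+7497+80·12·51=56457; k=2: 2880+5661+80·3·51=20781; k=3: 11760+0+80·37·51=162720 → min 20781 | M2..M5: k=2: 0+7497+12·3·12=7929; k=3: 1332+22644+12·37·12=29304; k=4: 7497+0+12·51·12=14841 → min 7929.
Length 5: M1..M5: k=1: 0+7929+80·12·12=19449; k=2: 2880+7497+80·3·12=13257; k=3: 11760+22644+80·37·12=69924; k=4: 20781+0+80·51·12=69741 → min 13257.
Optimal order: ((M1 × M2) × ((M3 × M4) × M5)) with cost 13257.

13257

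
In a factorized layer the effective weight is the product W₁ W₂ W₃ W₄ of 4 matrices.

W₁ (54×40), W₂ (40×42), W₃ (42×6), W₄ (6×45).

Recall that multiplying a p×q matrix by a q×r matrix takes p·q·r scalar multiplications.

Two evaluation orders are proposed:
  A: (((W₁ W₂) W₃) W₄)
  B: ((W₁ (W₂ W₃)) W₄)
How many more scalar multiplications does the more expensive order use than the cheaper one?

81288

Order A = (((W₁ W₂) W₃) W₄): (W₁ W₂): 54×40 by 40×42 → 54×42, cost 54·40·42 = 90720; ((W₁ W₂) W₃): 54×42 by 42×6 → 54×6, cost 54·42·6 = 13608; cumulative 104328; (((W₁ W₂) W₃) W₄): 54×6 by 6×45 → 54×45, cost 54·6·45 = 14580; cumulative 118908. Total 118908.
Order B = ((W₁ (W₂ W₃)) W₄): (W₂ W₃): 40×42 by 42×6 → 40×6, cost 40·42·6 = 10080; (W₁ (W₂ W₃)): 54×40 by 40×6 → 54×6, cost 54·40·6 = 12960; cumulative 23040; ((W₁ (W₂ W₃)) W₄): 54×6 by 6×45 → 54×45, cost 54·6·45 = 14580; cumulative 37620. Total 37620.
Difference: |118908 − 37620| = 81288.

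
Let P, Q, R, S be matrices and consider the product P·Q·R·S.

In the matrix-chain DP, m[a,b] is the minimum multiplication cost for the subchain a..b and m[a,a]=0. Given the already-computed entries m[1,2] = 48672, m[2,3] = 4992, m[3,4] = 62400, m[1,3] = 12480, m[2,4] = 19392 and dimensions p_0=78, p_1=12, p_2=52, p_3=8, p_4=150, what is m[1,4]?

106080

m[1,4] = min over k∈[1,3] of m[1,k]+m[k+1,4]+p_{0}·p_k·p_{4}.
k=1: 0 + 19392 + 78·12·150 = 159792; k=2: 48672 + 62400 + 78·52·150 = 719472; k=3: 12480 + 0 + 78·8·150 = 106080.
Minimum: 106080 at k=3.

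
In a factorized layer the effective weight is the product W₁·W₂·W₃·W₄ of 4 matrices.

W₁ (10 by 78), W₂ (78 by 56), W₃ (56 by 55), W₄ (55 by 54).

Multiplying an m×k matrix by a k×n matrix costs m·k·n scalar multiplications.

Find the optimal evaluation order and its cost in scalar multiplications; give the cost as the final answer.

Adjacent pairs: W₁W₂ = 10·78·56 = 43680; W₂W₃ = 78·56·55 = 240240; W₃W₄ = 56·55·54 = 166320.
Length 3: W₁..W₃: k=1: 0+240240+10·78·55=283140; k=2: 43680+0+10·56·55=74480 → min 74480 | W₂..W₄: k=2: 0+166320+78·56·54=402192; k=3: 240240+0+78·55·54=471900 → min 402192.
Length 4: W₁..W₄: k=1: 0+402192+10·78·54=444312; k=2: 43680+166320+10·56·54=240240; k=3: 74480+0+10·55·54=104180 → min 104180.
Optimal parenthesization: (((W₁·W₂)·W₃)·W₄) with cost 104180.

104180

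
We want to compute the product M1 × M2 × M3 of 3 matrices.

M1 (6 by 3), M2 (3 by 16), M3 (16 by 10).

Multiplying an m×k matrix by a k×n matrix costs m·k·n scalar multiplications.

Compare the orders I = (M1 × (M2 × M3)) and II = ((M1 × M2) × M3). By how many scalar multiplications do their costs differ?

Order I = (M1 × (M2 × M3)): (M2 × M3): 3×16 by 16×10 → 3×10, cost 3·16·10 = 480; (M1 × (M2 × M3)): 6×3 by 3×10 → 6×10, cost 6·3·10 = 180; cumulative 660. Total 660.
Order II = ((M1 × M2) × M3): (M1 × M2): 6×3 by 3×16 → 6×16, cost 6·3·16 = 288; ((M1 × M2) × M3): 6×16 by 16×10 → 6×10, cost 6·16·10 = 960; cumulative 1248. Total 1248.
Difference: |660 − 1248| = 588.

588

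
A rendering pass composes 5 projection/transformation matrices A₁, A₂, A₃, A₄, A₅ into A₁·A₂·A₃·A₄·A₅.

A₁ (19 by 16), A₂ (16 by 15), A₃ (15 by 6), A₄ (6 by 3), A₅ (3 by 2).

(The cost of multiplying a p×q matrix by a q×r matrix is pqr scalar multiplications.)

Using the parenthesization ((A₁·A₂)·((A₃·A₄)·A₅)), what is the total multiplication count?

5490

(A₁·A₂): 19×16 by 16×15 → 19×15, cost 19·16·15 = 4560
(A₃·A₄): 15×6 by 6×3 → 15×3, cost 15·6·3 = 270
((A₃·A₄)·A₅): 15×3 by 3×2 → 15×2, cost 15·3·2 = 90; cumulative 360
((A₁·A₂)·((A₃·A₄)·A₅)): 19×15 by 15×2 → 19×2, cost 19·15·2 = 570; cumulative 5490
Total: 5490 scalar multiplications.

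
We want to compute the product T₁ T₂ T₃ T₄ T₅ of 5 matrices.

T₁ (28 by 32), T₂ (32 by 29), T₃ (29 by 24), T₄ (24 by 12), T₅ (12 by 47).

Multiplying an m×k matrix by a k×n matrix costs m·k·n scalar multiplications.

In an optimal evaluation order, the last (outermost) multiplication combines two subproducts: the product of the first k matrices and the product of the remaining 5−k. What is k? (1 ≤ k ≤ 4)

Adjacent pairs: T₁T₂ = 28·32·29 = 25984; T₂T₃ = 32·29·24 = 22272; T₃T₄ = 29·24·12 = 8352; T₄T₅ = 24·12·47 = 13536.
Length 3: T₁..T₃: k=1: 0+22272+28·32·24=43776; k=2: 25984+0+28·29·24=45472 → min 43776 | T₂..T₄: k=2: 0+8352+32·29·12=19488; k=3: 22272+0+32·24·12=31488 → min 19488 | T₃..T₅: k=3: 0+13536+29·24·47=46248; k=4: 8352+0+29·12·47=24708 → min 24708.
Length 4: T₁..T₄: k=1: 0+19488+28·32·12=30240; k=2: 25984+8352+28·29·12=44080; k=3: 43776+0+28·24·12=51840 → min 30240 | T₂..T₅: k=2: 0+24708+32·29·47=68324; k=3: 22272+13536+32·24·47=71904; k=4: 19488+0+32·12·47=37536 → min 37536.
Top-level splits: k=1: (T₁..T₁)·(T₂..T₅) → 0+37536+28·32·47 = 79648; k=2: (T₁..T₂)·(T₃..T₅) → 25984+24708+28·29·47 = 88856; k=3: (T₁..T₃)·(T₄..T₅) → 43776+13536+28·24·47 = 88896; k=4: (T₁..T₄)·(T₅..T₅) → 30240+0+28·12·47 = 46032.
Best split is after T₄, i.e. k = 4.

4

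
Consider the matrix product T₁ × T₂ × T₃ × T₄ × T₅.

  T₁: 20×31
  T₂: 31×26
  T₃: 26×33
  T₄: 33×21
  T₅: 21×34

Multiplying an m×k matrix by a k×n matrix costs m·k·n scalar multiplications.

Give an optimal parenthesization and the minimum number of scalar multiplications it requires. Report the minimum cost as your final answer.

Adjacent pairs: T₁T₂ = 20·31·26 = 16120; T₂T₃ = 31·26·33 = 26598; T₃T₄ = 26·33·21 = 18018; T₄T₅ = 33·21·34 = 23562.
Length 3: T₁..T₃: k=1: 0+26598+20·31·33=47058; k=2: 16120+0+20·26·33=33280 → min 33280 | T₂..T₄: k=2: 0+18018+31·26·21=34944; k=3: 26598+0+31·33·21=48081 → min 34944 | T₃..T₅: k=3: 0+23562+26·33·34=52734; k=4: 18018+0+26·21·34=36582 → min 36582.
Length 4: T₁..T₄: k=1: 0+34944+20·31·21=47964; k=2: 16120+18018+20·26·21=45058; k=3: 33280+0+20·33·21=47140 → min 45058 | T₂..T₅: k=2: 0+36582+31·26·34=63986; k=3: 26598+23562+31·33·34=84942; k=4: 34944+0+31·21·34=57078 → min 57078.
Length 5: T₁..T₅: k=1: 0+57078+20·31·34=78158; k=2: 16120+36582+20·26·34=70382; k=3: 33280+23562+20·33·34=79282; k=4: 45058+0+20·21·34=59338 → min 59338.
Optimal parenthesization: (((T₁ × T₂) × (T₃ × T₄)) × T₅) with cost 59338.

59338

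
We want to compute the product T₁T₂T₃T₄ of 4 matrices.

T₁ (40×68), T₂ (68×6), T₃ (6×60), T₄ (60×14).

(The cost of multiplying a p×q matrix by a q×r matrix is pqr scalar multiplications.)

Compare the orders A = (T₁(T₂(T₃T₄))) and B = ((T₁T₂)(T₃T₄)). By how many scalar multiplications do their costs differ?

Order A = (T₁(T₂(T₃T₄))): (T₃T₄): 6×60 by 60×14 → 6×14, cost 6·60·14 = 5040; (T₂(T₃T₄)): 68×6 by 6×14 → 68×14, cost 68·6·14 = 5712; cumulative 10752; (T₁(T₂(T₃T₄))): 40×68 by 68×14 → 40×14, cost 40·68·14 = 38080; cumulative 48832. Total 48832.
Order B = ((T₁T₂)(T₃T₄)): (T₁T₂): 40×68 by 68×6 → 40×6, cost 40·68·6 = 16320; (T₃T₄): 6×60 by 60×14 → 6×14, cost 6·60·14 = 5040; ((T₁T₂)(T₃T₄)): 40×6 by 6×14 → 40×14, cost 40·6·14 = 3360; cumulative 24720. Total 24720.
Difference: |48832 − 24720| = 24112.

24112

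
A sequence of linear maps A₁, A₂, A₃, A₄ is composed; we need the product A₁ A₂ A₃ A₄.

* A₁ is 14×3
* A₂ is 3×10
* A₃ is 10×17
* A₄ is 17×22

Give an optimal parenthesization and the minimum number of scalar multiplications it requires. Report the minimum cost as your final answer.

2556

Adjacent pairs: A₁A₂ = 14·3·10 = 420; A₂A₃ = 3·10·17 = 510; A₃A₄ = 10·17·22 = 3740.
Length 3: A₁..A₃: k=1: 0+510+14·3·17=1224; k=2: 420+0+14·10·17=2800 → min 1224 | A₂..A₄: k=2: 0+3740+3·10·22=4400; k=3: 510+0+3·17·22=1632 → min 1632.
Length 4: A₁..A₄: k=1: 0+1632+14·3·22=2556; k=2: 420+3740+14·10·22=7240; k=3: 1224+0+14·17·22=6460 → min 2556.
Optimal parenthesization: (A₁ ((A₂ A₃) A₄)) with cost 2556.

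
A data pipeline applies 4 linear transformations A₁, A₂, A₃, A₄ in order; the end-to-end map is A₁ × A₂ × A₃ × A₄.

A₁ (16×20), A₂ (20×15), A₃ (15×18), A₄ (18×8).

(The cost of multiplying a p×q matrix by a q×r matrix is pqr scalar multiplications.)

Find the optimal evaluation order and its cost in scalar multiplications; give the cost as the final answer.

Adjacent pairs: A₁A₂ = 16·20·15 = 4800; A₂A₃ = 20·15·18 = 5400; A₃A₄ = 15·18·8 = 2160.
Length 3: A₁..A₃: k=1: 0+5400+16·20·18=11160; k=2: 4800+0+16·15·18=9120 → min 9120 | A₂..A₄: k=2: 0+2160+20·15·8=4560; k=3: 5400+0+20·18·8=8280 → min 4560.
Length 4: A₁..A₄: k=1: 0+4560+16·20·8=7120; k=2: 4800+2160+16·15·8=8880; k=3: 9120+0+16·18·8=11424 → min 7120.
Optimal parenthesization: (A₁ × (A₂ × (A₃ × A₄))) with cost 7120.

7120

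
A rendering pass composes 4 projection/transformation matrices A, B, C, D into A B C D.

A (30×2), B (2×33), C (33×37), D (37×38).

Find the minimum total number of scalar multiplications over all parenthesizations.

Adjacent pairs: AB = 30·2·33 = 1980; BC = 2·33·37 = 2442; CD = 33·37·38 = 46398.
Length 3: A..C: k=1: 0+2442+30·2·37=4662; k=2: 1980+0+30·33·37=38610 → min 4662 | B..D: k=2: 0+46398+2·33·38=48906; k=3: 2442+0+2·37·38=5254 → min 5254.
Length 4: A..D: k=1: 0+5254+30·2·38=7534; k=2: 1980+46398+30·33·38=85998; k=3: 4662+0+30·37·38=46842 → min 7534.
Optimal order: (A ((B C) D)) with cost 7534.

7534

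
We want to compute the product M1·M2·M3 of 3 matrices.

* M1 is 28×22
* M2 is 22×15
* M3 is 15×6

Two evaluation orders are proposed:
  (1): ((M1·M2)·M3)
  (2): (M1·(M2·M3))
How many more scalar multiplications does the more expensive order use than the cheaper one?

6084

Order (1) = ((M1·M2)·M3): (M1·M2): 28×22 by 22×15 → 28×15, cost 28·22·15 = 9240; ((M1·M2)·M3): 28×15 by 15×6 → 28×6, cost 28·15·6 = 2520; cumulative 11760. Total 11760.
Order (2) = (M1·(M2·M3)): (M2·M3): 22×15 by 15×6 → 22×6, cost 22·15·6 = 1980; (M1·(M2·M3)): 28×22 by 22×6 → 28×6, cost 28·22·6 = 3696; cumulative 5676. Total 5676.
Difference: |11760 − 5676| = 6084.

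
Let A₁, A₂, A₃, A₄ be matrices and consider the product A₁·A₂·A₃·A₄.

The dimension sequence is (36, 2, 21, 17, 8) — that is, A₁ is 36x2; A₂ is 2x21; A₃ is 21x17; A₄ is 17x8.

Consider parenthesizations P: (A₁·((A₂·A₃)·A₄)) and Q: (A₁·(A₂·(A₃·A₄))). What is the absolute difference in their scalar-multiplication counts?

Order P = (A₁·((A₂·A₃)·A₄)): (A₂·A₃): 2×21 by 21×17 → 2×17, cost 2·21·17 = 714; ((A₂·A₃)·A₄): 2×17 by 17×8 → 2×8, cost 2·17·8 = 272; cumulative 986; (A₁·((A₂·A₃)·A₄)): 36×2 by 2×8 → 36×8, cost 36·2·8 = 576; cumulative 1562. Total 1562.
Order Q = (A₁·(A₂·(A₃·A₄))): (A₃·A₄): 21×17 by 17×8 → 21×8, cost 21·17·8 = 2856; (A₂·(A₃·A₄)): 2×21 by 21×8 → 2×8, cost 2·21·8 = 336; cumulative 3192; (A₁·(A₂·(A₃·A₄))): 36×2 by 2×8 → 36×8, cost 36·2·8 = 576; cumulative 3768. Total 3768.
Difference: |1562 − 3768| = 2206.

2206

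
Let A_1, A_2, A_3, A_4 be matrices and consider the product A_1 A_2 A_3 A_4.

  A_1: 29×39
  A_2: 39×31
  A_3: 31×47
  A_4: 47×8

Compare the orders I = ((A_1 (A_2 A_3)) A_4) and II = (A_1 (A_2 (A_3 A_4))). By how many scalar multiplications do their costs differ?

Order I = ((A_1 (A_2 A_3)) A_4): (A_2 A_3): 39×31 by 31×47 → 39×47, cost 39·31·47 = 56823; (A_1 (A_2 A_3)): 29×39 by 39×47 → 29×47, cost 29·39·47 = 53157; cumulative 109980; ((A_1 (A_2 A_3)) A_4): 29×47 by 47×8 → 29×8, cost 29·47·8 = 10904; cumulative 120884. Total 120884.
Order II = (A_1 (A_2 (A_3 A_4))): (A_3 A_4): 31×47 by 47×8 → 31×8, cost 31·47·8 = 11656; (A_2 (A_3 A_4)): 39×31 by 31×8 → 39×8, cost 39·31·8 = 9672; cumulative 21328; (A_1 (A_2 (A_3 A_4))): 29×39 by 39×8 → 29×8, cost 29·39·8 = 9048; cumulative 30376. Total 30376.
Difference: |120884 − 30376| = 90508.

90508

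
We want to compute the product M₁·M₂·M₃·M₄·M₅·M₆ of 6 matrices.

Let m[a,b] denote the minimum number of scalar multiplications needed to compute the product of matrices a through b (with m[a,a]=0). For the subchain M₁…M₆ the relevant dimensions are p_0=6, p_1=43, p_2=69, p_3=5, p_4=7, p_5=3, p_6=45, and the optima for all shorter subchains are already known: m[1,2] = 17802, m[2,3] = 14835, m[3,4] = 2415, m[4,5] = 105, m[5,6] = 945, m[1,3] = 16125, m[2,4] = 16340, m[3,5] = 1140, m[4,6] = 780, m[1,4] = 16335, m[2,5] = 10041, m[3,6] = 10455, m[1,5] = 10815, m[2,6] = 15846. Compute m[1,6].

m[1,6] = min over k∈[1,5] of m[1,k]+m[k+1,6]+p_{0}·p_k·p_{6}.
k=1: 0 + 15846 + 6·43·45 = 27456; k=2: 17802 + 10455 + 6·69·45 = 46887; k=3: 16125 + 780 + 6·5·45 = 18255; k=4: 16335 + 945 + 6·7·45 = 19170; k=5: 10815 + 0 + 6·3·45 = 11625.
Minimum: 11625 at k=5.

11625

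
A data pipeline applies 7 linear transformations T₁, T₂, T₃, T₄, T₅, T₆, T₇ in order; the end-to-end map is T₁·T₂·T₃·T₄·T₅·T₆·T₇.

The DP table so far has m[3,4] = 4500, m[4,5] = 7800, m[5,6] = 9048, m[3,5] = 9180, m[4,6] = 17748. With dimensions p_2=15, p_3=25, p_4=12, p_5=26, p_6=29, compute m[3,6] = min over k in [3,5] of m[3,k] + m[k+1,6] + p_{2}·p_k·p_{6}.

18768

m[3,6] = min over k∈[3,5] of m[3,k]+m[k+1,6]+p_{2}·p_k·p_{6}.
k=3: 0 + 17748 + 15·25·29 = 28623; k=4: 4500 + 9048 + 15·12·29 = 18768; k=5: 9180 + 0 + 15·26·29 = 20490.
Minimum: 18768 at k=4.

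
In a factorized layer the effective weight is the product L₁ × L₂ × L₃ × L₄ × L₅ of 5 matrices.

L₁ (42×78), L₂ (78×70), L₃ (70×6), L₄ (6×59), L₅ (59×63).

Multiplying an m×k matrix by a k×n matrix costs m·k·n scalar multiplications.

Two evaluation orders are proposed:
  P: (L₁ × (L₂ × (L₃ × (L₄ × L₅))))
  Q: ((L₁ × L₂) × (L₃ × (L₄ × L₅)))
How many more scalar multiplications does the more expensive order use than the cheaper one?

Order P = (L₁ × (L₂ × (L₃ × (L₄ × L₅)))): (L₄ × L₅): 6×59 by 59×63 → 6×63, cost 6·59·63 = 22302; (L₃ × (L₄ × L₅)): 70×6 by 6×63 → 70×63, cost 70·6·63 = 26460; cumulative 48762; (L₂ × (L₃ × (L₄ × L₅))): 78×70 by 70×63 → 78×63, cost 78·70·63 = 343980; cumulative 392742; (L₁ × (L₂ × (L₃ × (L₄ × L₅)))): 42×78 by 78×63 → 42×63, cost 42·78·63 = 206388; cumulative 599130. Total 599130.
Order Q = ((L₁ × L₂) × (L₃ × (L₄ × L₅))): (L₁ × L₂): 42×78 by 78×70 → 42×70, cost 42·78·70 = 229320; (L₄ × L₅): 6×59 by 59×63 → 6×63, cost 6·59·63 = 22302; (L₃ × (L₄ × L₅)): 70×6 by 6×63 → 70×63, cost 70·6·63 = 26460; cumulative 48762; ((L₁ × L₂) × (L₃ × (L₄ × L₅))): 42×70 by 70×63 → 42×63, cost 42·70·63 = 185220; cumulative 463302. Total 463302.
Difference: |599130 − 463302| = 135828.

135828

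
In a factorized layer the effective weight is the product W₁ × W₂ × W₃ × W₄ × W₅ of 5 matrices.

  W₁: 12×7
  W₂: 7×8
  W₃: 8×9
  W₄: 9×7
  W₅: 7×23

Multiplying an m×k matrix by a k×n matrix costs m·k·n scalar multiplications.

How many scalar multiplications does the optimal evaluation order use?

3416

Adjacent pairs: W₁W₂ = 12·7·8 = 672; W₂W₃ = 7·8·9 = 504; W₃W₄ = 8·9·7 = 504; W₄W₅ = 9·7·23 = 1449.
Length 3: W₁..W₃: k=1: 0+504+12·7·9=1260; k=2: 672+0+12·8·9=1536 → min 1260 | W₂..W₄: k=2: 0+504+7·8·7=896; k=3: 504+0+7·9·7=945 → min 896 | W₃..W₅: k=3: 0+1449+8·9·23=3105; k=4: 504+0+8·7·23=1792 → min 1792.
Length 4: W₁..W₄: k=1: 0+896+12·7·7=1484; k=2: 672+504+12·8·7=1848; k=3: 1260+0+12·9·7=2016 → min 1484 | W₂..W₅: k=2: 0+1792+7·8·23=3080; k=3: 504+1449+7·9·23=3402; k=4: 896+0+7·7·23=2023 → min 2023.
Length 5: W₁..W₅: k=1: 0+2023+12·7·23=3955; k=2: 672+1792+12·8·23=4672; k=3: 1260+1449+12·9·23=5193; k=4: 1484+0+12·7·23=3416 → min 3416.
Optimal order: ((W₁ × (W₂ × (W₃ × W₄))) × W₅) with cost 3416.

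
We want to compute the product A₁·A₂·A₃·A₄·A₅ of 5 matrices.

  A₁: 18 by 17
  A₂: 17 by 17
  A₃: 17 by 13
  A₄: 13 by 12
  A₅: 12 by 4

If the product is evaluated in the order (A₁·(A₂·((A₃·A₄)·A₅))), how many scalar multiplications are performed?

(A₃·A₄): 17×13 by 13×12 → 17×12, cost 17·13·12 = 2652
((A₃·A₄)·A₅): 17×12 by 12×4 → 17×4, cost 17·12·4 = 816; cumulative 3468
(A₂·((A₃·A₄)·A₅)): 17×17 by 17×4 → 17×4, cost 17·17·4 = 1156; cumulative 4624
(A₁·(A₂·((A₃·A₄)·A₅))): 18×17 by 17×4 → 18×4, cost 18·17·4 = 1224; cumulative 5848
Total: 5848 scalar multiplications.

5848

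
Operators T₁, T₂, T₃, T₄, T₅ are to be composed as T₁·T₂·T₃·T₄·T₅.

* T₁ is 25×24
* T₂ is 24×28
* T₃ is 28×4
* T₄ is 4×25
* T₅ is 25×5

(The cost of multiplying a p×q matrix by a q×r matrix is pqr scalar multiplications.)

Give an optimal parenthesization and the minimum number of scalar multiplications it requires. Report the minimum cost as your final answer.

6088

Adjacent pairs: T₁T₂ = 25·24·28 = 16800; T₂T₃ = 24·28·4 = 2688; T₃T₄ = 28·4·25 = 2800; T₄T₅ = 4·25·5 = 500.
Length 3: T₁..T₃: k=1: 0+2688+25·24·4=5088; k=2: 16800+0+25·28·4=19600 → min 5088 | T₂..T₄: k=2: 0+2800+24·28·25=19600; k=3: 2688+0+24·4·25=5088 → min 5088 | T₃..T₅: k=3: 0+500+28·4·5=1060; k=4: 2800+0+28·25·5=6300 → min 1060.
Length 4: T₁..T₄: k=1: 0+5088+25·24·25=20088; k=2: 16800+2800+25·28·25=37100; k=3: 5088+0+25·4·25=7588 → min 7588 | T₂..T₅: k=2: 0+1060+24·28·5=4420; k=3: 2688+500+24·4·5=3668; k=4: 5088+0+24·25·5=8088 → min 3668.
Length 5: T₁..T₅: k=1: 0+3668+25·24·5=6668; k=2: 16800+1060+25·28·5=21360; k=3: 5088+500+25·4·5=6088; k=4: 7588+0+25·25·5=10713 → min 6088.
Optimal parenthesization: ((T₁·(T₂·T₃))·(T₄·T₅)) with cost 6088.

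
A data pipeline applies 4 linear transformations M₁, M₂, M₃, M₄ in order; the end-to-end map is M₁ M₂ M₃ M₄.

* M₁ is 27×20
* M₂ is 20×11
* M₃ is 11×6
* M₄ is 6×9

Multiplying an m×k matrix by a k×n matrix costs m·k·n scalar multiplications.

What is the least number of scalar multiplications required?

Adjacent pairs: M₁M₂ = 27·20·11 = 5940; M₂M₃ = 20·11·6 = 1320; M₃M₄ = 11·6·9 = 594.
Length 3: M₁..M₃: k=1: 0+1320+27·20·6=4560; k=2: 5940+0+27·11·6=7722 → min 4560 | M₂..M₄: k=2: 0+594+20·11·9=2574; k=3: 1320+0+20·6·9=2400 → min 2400.
Length 4: M₁..M₄: k=1: 0+2400+27·20·9=7260; k=2: 5940+594+27·11·9=9207; k=3: 4560+0+27·6·9=6018 → min 6018.
Optimal order: ((M₁ (M₂ M₃)) M₄) with cost 6018.

6018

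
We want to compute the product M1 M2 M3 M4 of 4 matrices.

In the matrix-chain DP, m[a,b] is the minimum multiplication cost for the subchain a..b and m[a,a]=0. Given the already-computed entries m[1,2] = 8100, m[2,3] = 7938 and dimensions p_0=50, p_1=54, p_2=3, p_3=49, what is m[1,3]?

15450

m[1,3] = min over k∈[1,2] of m[1,k]+m[k+1,3]+p_{0}·p_k·p_{3}.
k=1: 0 + 7938 + 50·54·49 = 140238; k=2: 8100 + 0 + 50·3·49 = 15450.
Minimum: 15450 at k=2.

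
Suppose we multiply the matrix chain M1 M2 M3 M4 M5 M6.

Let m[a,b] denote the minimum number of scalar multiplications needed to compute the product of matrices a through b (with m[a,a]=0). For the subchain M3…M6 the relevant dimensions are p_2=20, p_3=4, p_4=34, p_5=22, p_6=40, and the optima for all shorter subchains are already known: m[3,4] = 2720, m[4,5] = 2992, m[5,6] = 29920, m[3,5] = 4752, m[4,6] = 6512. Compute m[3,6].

m[3,6] = min over k∈[3,5] of m[3,k]+m[k+1,6]+p_{2}·p_k·p_{6}.
k=3: 0 + 6512 + 20·4·40 = 9712; k=4: 2720 + 29920 + 20·34·40 = 59840; k=5: 4752 + 0 + 20·22·40 = 22352.
Minimum: 9712 at k=3.

9712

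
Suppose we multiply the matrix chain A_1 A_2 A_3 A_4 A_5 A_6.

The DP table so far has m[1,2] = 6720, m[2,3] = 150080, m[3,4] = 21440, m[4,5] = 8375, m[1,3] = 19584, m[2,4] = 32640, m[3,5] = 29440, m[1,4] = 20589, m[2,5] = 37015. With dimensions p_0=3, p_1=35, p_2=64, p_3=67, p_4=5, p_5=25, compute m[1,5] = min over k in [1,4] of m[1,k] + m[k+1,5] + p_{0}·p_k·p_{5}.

20964

m[1,5] = min over k∈[1,4] of m[1,k]+m[k+1,5]+p_{0}·p_k·p_{5}.
k=1: 0 + 37015 + 3·35·25 = 39640; k=2: 6720 + 29440 + 3·64·25 = 40960; k=3: 19584 + 8375 + 3·67·25 = 32984; k=4: 20589 + 0 + 3·5·25 = 20964.
Minimum: 20964 at k=4.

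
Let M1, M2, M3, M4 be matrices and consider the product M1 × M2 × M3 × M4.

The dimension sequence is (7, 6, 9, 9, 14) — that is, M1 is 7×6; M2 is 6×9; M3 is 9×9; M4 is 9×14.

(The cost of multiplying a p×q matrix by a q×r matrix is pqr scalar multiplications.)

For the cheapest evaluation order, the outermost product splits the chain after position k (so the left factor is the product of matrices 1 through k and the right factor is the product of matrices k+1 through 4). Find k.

Adjacent pairs: M1M2 = 7·6·9 = 378; M2M3 = 6·9·9 = 486; M3M4 = 9·9·14 = 1134.
Length 3: M1..M3: k=1: 0+486+7·6·9=864; k=2: 378+0+7·9·9=945 → min 864 | M2..M4: k=2: 0+1134+6·9·14=1890; k=3: 486+0+6·9·14=1242 → min 1242.
Top-level splits: k=1: (M1..M1)·(M2..M4) → 0+1242+7·6·14 = 1830; k=2: (M1..M2)·(M3..M4) → 378+1134+7·9·14 = 2394; k=3: (M1..M3)·(M4..M4) → 864+0+7·9·14 = 1746.
Best split is after M3, i.e. k = 3.

3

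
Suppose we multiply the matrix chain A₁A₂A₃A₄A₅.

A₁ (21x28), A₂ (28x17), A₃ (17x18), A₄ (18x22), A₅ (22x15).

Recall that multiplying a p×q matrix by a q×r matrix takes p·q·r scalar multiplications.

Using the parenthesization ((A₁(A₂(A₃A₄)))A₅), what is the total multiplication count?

(A₃A₄): 17×18 by 18×22 → 17×22, cost 17·18·22 = 6732
(A₂(A₃A₄)): 28×17 by 17×22 → 28×22, cost 28·17·22 = 10472; cumulative 17204
(A₁(A₂(A₃A₄))): 21×28 by 28×22 → 21×22, cost 21·28·22 = 12936; cumulative 30140
((A₁(A₂(A₃A₄)))A₅): 21×22 by 22×15 → 21×15, cost 21·22·15 = 6930; cumulative 37070
Total: 37070 scalar multiplications.

37070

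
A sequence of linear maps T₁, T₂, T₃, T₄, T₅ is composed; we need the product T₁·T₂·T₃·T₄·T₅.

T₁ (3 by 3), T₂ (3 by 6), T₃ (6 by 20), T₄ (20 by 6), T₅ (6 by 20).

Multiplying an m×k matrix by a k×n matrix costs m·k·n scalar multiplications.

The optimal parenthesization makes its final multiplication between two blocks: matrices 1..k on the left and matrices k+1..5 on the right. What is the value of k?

4

Adjacent pairs: T₁T₂ = 3·3·6 = 54; T₂T₃ = 3·6·20 = 360; T₃T₄ = 6·20·6 = 720; T₄T₅ = 20·6·20 = 2400.
Length 3: T₁..T₃: k=1: 0+360+3·3·20=540; k=2: 54+0+3·6·20=414 → min 414 | T₂..T₄: k=2: 0+720+3·6·6=828; k=3: 360+0+3·20·6=720 → min 720 | T₃..T₅: k=3: 0+2400+6·20·20=4800; k=4: 720+0+6·6·20=1440 → min 1440.
Length 4: T₁..T₄: k=1: 0+720+3·3·6=774; k=2: 54+720+3·6·6=882; k=3: 414+0+3·20·6=774 → min 774 | T₂..T₅: k=2: 0+1440+3·6·20=1800; k=3: 360+2400+3·20·20=3960; k=4: 720+0+3·6·20=1080 → min 1080.
Top-level splits: k=1: (T₁..T₁)·(T₂..T₅) → 0+1080+3·3·20 = 1260; k=2: (T₁..T₂)·(T₃..T₅) → 54+1440+3·6·20 = 1854; k=3: (T₁..T₃)·(T₄..T₅) → 414+2400+3·20·20 = 4014; k=4: (T₁..T₄)·(T₅..T₅) → 774+0+3·6·20 = 1134.
Best split is after T₄, i.e. k = 4.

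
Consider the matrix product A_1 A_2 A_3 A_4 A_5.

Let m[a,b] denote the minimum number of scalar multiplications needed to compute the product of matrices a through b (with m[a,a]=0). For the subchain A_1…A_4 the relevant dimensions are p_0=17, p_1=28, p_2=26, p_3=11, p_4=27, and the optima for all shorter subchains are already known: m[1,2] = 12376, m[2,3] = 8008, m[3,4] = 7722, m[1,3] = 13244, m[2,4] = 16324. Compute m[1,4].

18293

m[1,4] = min over k∈[1,3] of m[1,k]+m[k+1,4]+p_{0}·p_k·p_{4}.
k=1: 0 + 16324 + 17·28·27 = 29176; k=2: 12376 + 7722 + 17·26·27 = 32032; k=3: 13244 + 0 + 17·11·27 = 18293.
Minimum: 18293 at k=3.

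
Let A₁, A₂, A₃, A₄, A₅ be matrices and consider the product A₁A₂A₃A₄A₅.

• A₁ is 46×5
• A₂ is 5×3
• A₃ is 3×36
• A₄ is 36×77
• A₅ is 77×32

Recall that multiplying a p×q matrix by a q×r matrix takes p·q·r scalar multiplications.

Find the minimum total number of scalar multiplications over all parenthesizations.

20814

Adjacent pairs: A₁A₂ = 46·5·3 = 690; A₂A₃ = 5·3·36 = 540; A₃A₄ = 3·36·77 = 8316; A₄A₅ = 36·77·32 = 88704.
Length 3: A₁..A₃: k=1: 0+540+46·5·36=8820; k=2: 690+0+46·3·36=5658 → min 5658 | A₂..A₄: k=2: 0+8316+5·3·77=9471; k=3: 540+0+5·36·77=14400 → min 9471 | A₃..A₅: k=3: 0+88704+3·36·32=92160; k=4: 8316+0+3·77·32=15708 → min 15708.
Length 4: A₁..A₄: k=1: 0+9471+46·5·77=27181; k=2: 690+8316+46·3·77=19632; k=3: 5658+0+46·36·77=133170 → min 19632 | A₂..A₅: k=2: 0+15708+5·3·32=16188; k=3: 540+88704+5·36·32=95004; k=4: 9471+0+5·77·32=21791 → min 16188.
Length 5: A₁..A₅: k=1: 0+16188+46·5·32=23548; k=2: 690+15708+46·3·32=20814; k=3: 5658+88704+46·36·32=147354; k=4: 19632+0+46·77·32=132976 → min 20814.
Optimal order: ((A₁A₂)((A₃A₄)A₅)) with cost 20814.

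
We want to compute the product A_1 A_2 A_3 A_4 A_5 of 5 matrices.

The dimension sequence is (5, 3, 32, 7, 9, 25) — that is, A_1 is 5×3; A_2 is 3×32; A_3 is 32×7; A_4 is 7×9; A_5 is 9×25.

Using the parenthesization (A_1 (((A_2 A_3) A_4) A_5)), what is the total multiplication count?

1911

(A_2 A_3): 3×32 by 32×7 → 3×7, cost 3·32·7 = 672
((A_2 A_3) A_4): 3×7 by 7×9 → 3×9, cost 3·7·9 = 189; cumulative 861
(((A_2 A_3) A_4) A_5): 3×9 by 9×25 → 3×25, cost 3·9·25 = 675; cumulative 1536
(A_1 (((A_2 A_3) A_4) A_5)): 5×3 by 3×25 → 5×25, cost 5·3·25 = 375; cumulative 1911
Total: 1911 scalar multiplications.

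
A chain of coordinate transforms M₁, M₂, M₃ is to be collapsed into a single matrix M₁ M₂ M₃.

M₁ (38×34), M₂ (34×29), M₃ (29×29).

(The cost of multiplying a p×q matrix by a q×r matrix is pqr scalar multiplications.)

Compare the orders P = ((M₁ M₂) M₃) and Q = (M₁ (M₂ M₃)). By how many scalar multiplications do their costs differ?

Order P = ((M₁ M₂) M₃): (M₁ M₂): 38×34 by 34×29 → 38×29, cost 38·34·29 = 37468; ((M₁ M₂) M₃): 38×29 by 29×29 → 38×29, cost 38·29·29 = 31958; cumulative 69426. Total 69426.
Order Q = (M₁ (M₂ M₃)): (M₂ M₃): 34×29 by 29×29 → 34×29, cost 34·29·29 = 28594; (M₁ (M₂ M₃)): 38×34 by 34×29 → 38×29, cost 38·34·29 = 37468; cumulative 66062. Total 66062.
Difference: |69426 − 66062| = 3364.

3364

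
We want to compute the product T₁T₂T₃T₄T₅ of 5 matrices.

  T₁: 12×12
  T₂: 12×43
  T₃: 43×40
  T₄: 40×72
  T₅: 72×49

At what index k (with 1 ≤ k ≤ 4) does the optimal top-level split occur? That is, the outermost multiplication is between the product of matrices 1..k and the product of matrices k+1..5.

4

Adjacent pairs: T₁T₂ = 12·12·43 = 6192; T₂T₃ = 12·43·40 = 20640; T₃T₄ = 43·40·72 = 123840; T₄T₅ = 40·72·49 = 141120.
Length 3: T₁..T₃: k=1: 0+20640+12·12·40=26400; k=2: 6192+0+12·43·40=26832 → min 26400 | T₂..T₄: k=2: 0+123840+12·43·72=160992; k=3: 20640+0+12·40·72=55200 → min 55200 | T₃..T₅: k=3: 0+141120+43·40·49=225400; k=4: 123840+0+43·72·49=275544 → min 225400.
Length 4: T₁..T₄: k=1: 0+55200+12·12·72=65568; k=2: 6192+123840+12·43·72=167184; k=3: 26400+0+12·40·72=60960 → min 60960 | T₂..T₅: k=2: 0+225400+12·43·49=250684; k=3: 20640+141120+12·40·49=185280; k=4: 55200+0+12·72·49=97536 → min 97536.
Top-level splits: k=1: (T₁..T₁)·(T₂..T₅) → 0+97536+12·12·49 = 104592; k=2: (T₁..T₂)·(T₃..T₅) → 6192+225400+12·43·49 = 256876; k=3: (T₁..T₃)·(T₄..T₅) → 26400+141120+12·40·49 = 191040; k=4: (T₁..T₄)·(T₅..T₅) → 60960+0+12·72·49 = 103296.
Best split is after T₄, i.e. k = 4.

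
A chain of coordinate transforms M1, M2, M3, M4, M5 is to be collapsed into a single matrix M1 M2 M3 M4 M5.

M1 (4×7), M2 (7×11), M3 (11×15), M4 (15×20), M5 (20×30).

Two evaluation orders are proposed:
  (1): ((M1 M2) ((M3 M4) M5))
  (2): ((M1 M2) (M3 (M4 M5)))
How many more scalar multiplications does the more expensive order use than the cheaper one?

Order (1) = ((M1 M2) ((M3 M4) M5)): (M1 M2): 4×7 by 7×11 → 4×11, cost 4·7·11 = 308; (M3 M4): 11×15 by 15×20 → 11×20, cost 11·15·20 = 3300; ((M3 M4) M5): 11×20 by 20×30 → 11×30, cost 11·20·30 = 6600; cumulative 9900; ((M1 M2) ((M3 M4) M5)): 4×11 by 11×30 → 4×30, cost 4·11·30 = 1320; cumulative 11528. Total 11528.
Order (2) = ((M1 M2) (M3 (M4 M5))): (M1 M2): 4×7 by 7×11 → 4×11, cost 4·7·11 = 308; (M4 M5): 15×20 by 20×30 → 15×30, cost 15·20·30 = 9000; (M3 (M4 M5)): 11×15 by 15×30 → 11×30, cost 11·15·30 = 4950; cumulative 13950; ((M1 M2) (M3 (M4 M5))): 4×11 by 11×30 → 4×30, cost 4·11·30 = 1320; cumulative 15578. Total 15578.
Difference: |11528 − 15578| = 4050.

4050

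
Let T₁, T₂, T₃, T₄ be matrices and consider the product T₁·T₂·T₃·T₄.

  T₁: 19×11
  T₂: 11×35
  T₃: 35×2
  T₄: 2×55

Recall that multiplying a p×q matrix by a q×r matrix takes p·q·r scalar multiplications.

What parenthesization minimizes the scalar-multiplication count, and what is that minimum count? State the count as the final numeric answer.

Adjacent pairs: T₁T₂ = 19·11·35 = 7315; T₂T₃ = 11·35·2 = 770; T₃T₄ = 35·2·55 = 3850.
Length 3: T₁..T₃: k=1: 0+770+19·11·2=1188; k=2: 7315+0+19·35·2=8645 → min 1188 | T₂..T₄: k=2: 0+3850+11·35·55=25025; k=3: 770+0+11·2·55=1980 → min 1980.
Length 4: T₁..T₄: k=1: 0+1980+19·11·55=13475; k=2: 7315+3850+19·35·55=47740; k=3: 1188+0+19·2·55=3278 → min 3278.
Optimal parenthesization: ((T₁·(T₂·T₃))·T₄) with cost 3278.

3278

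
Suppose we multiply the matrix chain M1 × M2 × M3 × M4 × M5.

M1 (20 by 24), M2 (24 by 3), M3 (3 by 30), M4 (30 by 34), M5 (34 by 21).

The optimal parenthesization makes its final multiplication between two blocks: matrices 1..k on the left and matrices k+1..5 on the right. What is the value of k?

Adjacent pairs: M1M2 = 20·24·3 = 1440; M2M3 = 24·3·30 = 2160; M3M4 = 3·30·34 = 3060; M4M5 = 30·34·21 = 21420.
Length 3: M1..M3: k=1: 0+2160+20·24·30=16560; k=2: 1440+0+20·3·30=3240 → min 3240 | M2..M4: k=2: 0+3060+24·3·34=5508; k=3: 2160+0+24·30·34=26640 → min 5508 | M3..M5: k=3: 0+21420+3·30·21=23310; k=4: 3060+0+3·34·21=5202 → min 5202.
Length 4: M1..M4: k=1: 0+5508+20·24·34=21828; k=2: 1440+3060+20·3·34=6540; k=3: 3240+0+20·30·34=23640 → min 6540 | M2..M5: k=2: 0+5202+24·3·21=6714; k=3: 2160+21420+24·30·21=38700; k=4: 5508+0+24·34·21=22644 → min 6714.
Top-level splits: k=1: (M1..M1)·(M2..M5) → 0+6714+20·24·21 = 16794; k=2: (M1..M2)·(M3..M5) → 1440+5202+20·3·21 = 7902; k=3: (M1..M3)·(M4..M5) → 3240+21420+20·30·21 = 37260; k=4: (M1..M4)·(M5..M5) → 6540+0+20·34·21 = 20820.
Best split is after M2, i.e. k = 2.

2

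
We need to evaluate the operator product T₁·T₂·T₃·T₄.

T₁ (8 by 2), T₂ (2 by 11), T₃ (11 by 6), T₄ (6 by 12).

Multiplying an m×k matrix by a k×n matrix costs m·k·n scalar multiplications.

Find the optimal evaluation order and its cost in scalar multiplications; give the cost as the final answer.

468

Adjacent pairs: T₁T₂ = 8·2·11 = 176; T₂T₃ = 2·11·6 = 132; T₃T₄ = 11·6·12 = 792.
Length 3: T₁..T₃: k=1: 0+132+8·2·6=228; k=2: 176+0+8·11·6=704 → min 228 | T₂..T₄: k=2: 0+792+2·11·12=1056; k=3: 132+0+2·6·12=276 → min 276.
Length 4: T₁..T₄: k=1: 0+276+8·2·12=468; k=2: 176+792+8·11·12=2024; k=3: 228+0+8·6·12=804 → min 468.
Optimal parenthesization: (T₁·((T₂·T₃)·T₄)) with cost 468.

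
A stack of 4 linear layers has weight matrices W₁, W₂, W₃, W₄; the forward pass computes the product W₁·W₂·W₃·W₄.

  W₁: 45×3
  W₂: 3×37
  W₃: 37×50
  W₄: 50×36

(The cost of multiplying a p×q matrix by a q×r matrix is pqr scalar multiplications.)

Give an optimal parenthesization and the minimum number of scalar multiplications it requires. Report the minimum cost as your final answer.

15810

Adjacent pairs: W₁W₂ = 45·3·37 = 4995; W₂W₃ = 3·37·50 = 5550; W₃W₄ = 37·50·36 = 66600.
Length 3: W₁..W₃: k=1: 0+5550+45·3·50=12300; k=2: 4995+0+45·37·50=88245 → min 12300 | W₂..W₄: k=2: 0+66600+3·37·36=70596; k=3: 5550+0+3·50·36=10950 → min 10950.
Length 4: W₁..W₄: k=1: 0+10950+45·3·36=15810; k=2: 4995+66600+45·37·36=131535; k=3: 12300+0+45·50·36=93300 → min 15810.
Optimal parenthesization: (W₁·((W₂·W₃)·W₄)) with cost 15810.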